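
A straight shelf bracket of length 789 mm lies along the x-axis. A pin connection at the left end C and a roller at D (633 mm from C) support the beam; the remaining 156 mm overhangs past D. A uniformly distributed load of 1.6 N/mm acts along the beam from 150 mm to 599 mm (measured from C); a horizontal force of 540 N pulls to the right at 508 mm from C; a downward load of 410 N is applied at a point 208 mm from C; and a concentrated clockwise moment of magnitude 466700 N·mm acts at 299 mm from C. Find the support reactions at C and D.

Resultant of the distributed load: 1.6 × 449 = 718.4 N at 374.5 mm from C.
Taking moments about C: D_y·633 − (1.6·449)·374.5 − 410·208 − 466700 = 0 → D_y = 821020.8/633 = 1297.03 ≈ 1297 N.
ΣF_y = 0: C_y + 1297.03 − 1.6·449 − 410 = 0 → C_y = -168.6 N.
ΣF_x = 0: C_x + 540 = 0 → C_x = -540.0 N.

C_x = -540.0 N, C_y = -168.6 N, D_y = 1297 N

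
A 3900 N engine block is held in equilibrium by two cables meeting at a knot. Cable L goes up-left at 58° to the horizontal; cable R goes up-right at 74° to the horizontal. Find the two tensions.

ΣF_x = 0: −T_L·cos58° + T_R·cos74° = 0 → T_R = 1.92252·T_L.
ΣF_y = 0: T_L·sin58° + T_R·sin74° = 3900.
Substitute: T_L·(0.848048 + 1.92252·0.961262) = 3900 → T_L = 1446.54 ≈ 1447 N.
Then T_R = 1.92252 × 1446.54 = 2781 N.

T_L = 1447 N, T_R = 2781 N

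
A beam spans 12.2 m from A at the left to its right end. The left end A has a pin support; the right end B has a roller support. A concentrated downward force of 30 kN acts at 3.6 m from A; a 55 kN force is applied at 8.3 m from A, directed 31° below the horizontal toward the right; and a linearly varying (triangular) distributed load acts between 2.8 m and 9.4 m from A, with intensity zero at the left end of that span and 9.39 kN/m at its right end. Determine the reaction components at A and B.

A_x = -47.14 kN, A_y = 42.90 kN, B_y = 46.41 kN

Resultant of the triangular load: ½ × 9.39 × 6.6 = 30.987 kN, acting at 7.2 m from A (one-third of the span from the peak).
Taking moments about A: B_y·12.2 − 30·3.6 − 55·sin31°·8.3 − (½·9.39·6.6)·7.2 = 0 → B_y = 566.221/12.2 = 46.4116 ≈ 46.41 kN.
ΣF_y = 0: A_y + 46.4116 − 30 − 55·sin31° − ½·9.39·6.6 = 0 → A_y = 42.90 kN.
ΣF_x = 0: A_x + 55·cos31° = 0 → A_x = -47.14 kN.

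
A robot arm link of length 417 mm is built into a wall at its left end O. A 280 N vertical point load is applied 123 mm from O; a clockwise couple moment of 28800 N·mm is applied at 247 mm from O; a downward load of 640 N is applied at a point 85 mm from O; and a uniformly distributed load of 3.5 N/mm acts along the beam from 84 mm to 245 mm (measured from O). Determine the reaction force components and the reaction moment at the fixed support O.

Resultant of the distributed load: 3.5 × 161 = 563.5 N at 164.5 mm from O.
ΣF_x = 0: O_x = 0.
ΣF_y = 0: O_y − 280 − 640 − 3.5·161 = 0 → O_y = 1484 N.
ΣM about O: M_O − 280·123 − 28800 − 640·85 − (3.5·161)·164.5 = 0 → M_O = 210300 N·mm.

O_x = 0, O_y = 1484 N, M_O = 210300 N·mm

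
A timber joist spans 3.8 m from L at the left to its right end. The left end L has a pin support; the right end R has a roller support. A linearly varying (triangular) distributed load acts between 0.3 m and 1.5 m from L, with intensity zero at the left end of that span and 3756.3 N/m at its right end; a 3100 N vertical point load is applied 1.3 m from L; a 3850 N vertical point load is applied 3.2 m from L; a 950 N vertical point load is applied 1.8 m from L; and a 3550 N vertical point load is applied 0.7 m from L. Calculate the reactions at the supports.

L_x = 0, L_y = 7645 N, R_y = 6059 N

Resultant of the triangular load: ½ × 3756.3 × 1.2 = 2253.78 N, acting at 1.1 m from L (one-third of the span from the peak).
Taking moments about L: R_y·3.8 − (½·3756.3·1.2)·1.1 − 3100·1.3 − 3850·3.2 − 950·1.8 − 3550·0.7 = 0 → R_y = 23024.158/3.8 = 6058.99 ≈ 6059 N.
ΣF_y = 0: L_y + 6058.99 − ½·3756.3·1.2 − 3100 − 3850 − 950 − 3550 = 0 → L_y = 7645 N.
ΣF_x = 0: no horizontal applied forces, so L_x = 0.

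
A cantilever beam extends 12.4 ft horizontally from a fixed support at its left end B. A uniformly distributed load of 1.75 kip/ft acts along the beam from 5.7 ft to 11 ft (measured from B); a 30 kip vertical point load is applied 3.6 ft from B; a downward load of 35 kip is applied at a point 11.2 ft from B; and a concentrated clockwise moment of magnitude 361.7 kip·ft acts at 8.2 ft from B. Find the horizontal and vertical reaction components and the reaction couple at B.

Resultant of the distributed load: 1.75 × 5.3 = 9.275 kip at 8.35 ft from B.
ΣF_x = 0: B_x = 0.
ΣF_y = 0: B_y − 1.75·5.3 − 30 − 35 = 0 → B_y = 74.28 kip.
ΣM about B: M_B − (1.75·5.3)·8.35 − 30·3.6 − 35·11.2 − 361.7 = 0 → M_B = 939.1 kip·ft.

B_x = 0, B_y = 74.28 kip, M_B = 939.1 kip·ft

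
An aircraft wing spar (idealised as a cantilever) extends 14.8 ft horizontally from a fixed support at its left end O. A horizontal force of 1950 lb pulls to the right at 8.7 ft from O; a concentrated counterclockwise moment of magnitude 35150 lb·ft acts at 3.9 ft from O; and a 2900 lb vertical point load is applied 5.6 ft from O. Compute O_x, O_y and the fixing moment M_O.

O_x = -1950 lb, O_y = 2900 lb, M_O = -18910 lb·ft

ΣF_x = 0: O_x + 1950 = 0 → O_x = -1950 lb.
ΣF_y = 0: O_y − 2900 = 0 → O_y = 2900 lb.
ΣM about O: M_O + 35150 − 2900·5.6 = 0 → M_O = -18910 lb·ft.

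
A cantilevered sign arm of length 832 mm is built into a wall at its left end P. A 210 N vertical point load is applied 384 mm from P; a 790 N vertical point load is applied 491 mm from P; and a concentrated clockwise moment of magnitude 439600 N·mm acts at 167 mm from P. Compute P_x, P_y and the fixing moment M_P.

ΣF_x = 0: P_x = 0.
ΣF_y = 0: P_y − 210 − 790 = 0 → P_y = 1000 N.
ΣM about P: M_P − 210·384 − 790·491 − 439600 = 0 → M_P = 908100 N·mm.

P_x = 0, P_y = 1000 N, M_P = 908100 N·mm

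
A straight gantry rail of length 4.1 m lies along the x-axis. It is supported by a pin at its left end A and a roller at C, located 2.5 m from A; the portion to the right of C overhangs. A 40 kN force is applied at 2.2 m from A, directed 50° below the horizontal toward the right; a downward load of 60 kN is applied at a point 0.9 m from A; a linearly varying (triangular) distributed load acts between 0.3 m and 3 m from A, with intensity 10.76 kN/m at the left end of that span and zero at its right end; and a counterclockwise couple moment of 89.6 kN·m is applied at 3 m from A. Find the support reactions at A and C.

A_x = -25.71 kN, A_y = 85.47 kN, C_y = 19.70 kN

Resultant of the triangular load: ½ × 10.76 × 2.7 = 14.526 kN, acting at 1.2 m from A (one-third of the span from the peak).
ΣM about A: C_y·2.5 − 40·sin50°·2.2 − 60·0.9 − (½·10.76·2.7)·1.2 + 89.6 = 0 → C_y = 49.2431/2.5 = 19.6972 ≈ 19.70 kN.
ΣF_y = 0: A_y + 19.6972 − 40·sin50° − 60 − ½·10.76·2.7 = 0 → A_y = 85.47 kN.
ΣF_x = 0: A_x + 40·cos50° = 0 → A_x = -25.71 kN.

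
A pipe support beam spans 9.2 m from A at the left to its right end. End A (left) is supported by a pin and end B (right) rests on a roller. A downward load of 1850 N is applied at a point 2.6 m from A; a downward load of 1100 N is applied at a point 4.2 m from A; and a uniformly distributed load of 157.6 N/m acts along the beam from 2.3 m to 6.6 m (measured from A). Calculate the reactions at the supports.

Resultant of the distributed load: 157.6 × 4.3 = 677.68 N at 4.45 m from A.
Moments about A: B_y·9.2 − 1850·2.6 − 1100·4.2 − (157.6·4.3)·4.45 = 0 → B_y = 12445.676/9.2 = 1352.79 ≈ 1353 N.
ΣF_y = 0: A_y + 1352.79 − 1850 − 1100 − 157.6·4.3 = 0 → A_y = 2275 N.
ΣF_x = 0: no horizontal applied forces, so A_x = 0.

A_x = 0, A_y = 2275 N, B_y = 1353 N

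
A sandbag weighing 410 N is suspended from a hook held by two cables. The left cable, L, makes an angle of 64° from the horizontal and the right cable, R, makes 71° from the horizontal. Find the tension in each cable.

T_L = 188.8 N, T_R = 254.2 N

ΣF_x = 0: −T_L·cos64° + T_R·cos71° = 0 → T_R = 1.34648·T_L.
ΣF_y = 0: T_L·sin64° + T_R·sin71° = 410.
Substitute: T_L·(0.898794 + 1.34648·0.945519) = 410 → T_L = 188.773 ≈ 188.8 N.
Then T_R = 1.34648 × 188.773 = 254.2 N.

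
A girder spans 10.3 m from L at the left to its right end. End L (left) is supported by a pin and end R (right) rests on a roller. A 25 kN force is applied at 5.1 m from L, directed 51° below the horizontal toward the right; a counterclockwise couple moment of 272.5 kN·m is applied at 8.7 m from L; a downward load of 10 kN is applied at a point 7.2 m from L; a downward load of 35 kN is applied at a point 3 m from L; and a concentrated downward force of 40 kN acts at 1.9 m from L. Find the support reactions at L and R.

Moments about L: R_y·10.3 − 25·sin51°·5.1 + 272.5 − 10·7.2 − 35·3 − 40·1.9 = 0 → R_y = 79.5861/10.3 = 7.72681 ≈ 7.727 kN.
ΣF_y = 0: L_y + 7.72681 − 25·sin51° − 10 − 35 − 40 = 0 → L_y = 96.70 kN.
ΣF_x = 0: L_x + 25·cos51° = 0 → L_x = -15.73 kN.

L_x = -15.73 kN, L_y = 96.70 kN, R_y = 7.727 kN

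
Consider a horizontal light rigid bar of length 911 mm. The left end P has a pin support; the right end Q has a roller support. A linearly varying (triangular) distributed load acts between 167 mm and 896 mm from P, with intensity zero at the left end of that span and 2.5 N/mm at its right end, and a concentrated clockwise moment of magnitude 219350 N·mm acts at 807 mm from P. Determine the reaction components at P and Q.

P_x = 0, P_y = 17.29 N, Q_y = 894.0 N

Resultant of the triangular load: ½ × 2.5 × 729 = 911.25 N, acting at 653 mm from P (one-third of the span from the peak).
Taking moments about P: Q_y·911 − (½·2.5·729)·653 − 219350 = 0 → Q_y = 814396.25/911 = 893.959 ≈ 894.0 N.
ΣF_y = 0: P_y + 893.959 − ½·2.5·729 = 0 → P_y = 17.29 N.
ΣF_x = 0: no horizontal applied forces, so P_x = 0.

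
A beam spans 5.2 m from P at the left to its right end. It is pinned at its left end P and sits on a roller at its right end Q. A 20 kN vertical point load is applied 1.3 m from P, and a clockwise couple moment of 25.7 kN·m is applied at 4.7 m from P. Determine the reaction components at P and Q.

P_x = 0, P_y = 10.06 kN, Q_y = 9.942 kN

Moments about P: Q_y·5.2 − 20·1.3 − 25.7 = 0 → Q_y = 51.7/5.2 = 9.94231 ≈ 9.942 kN.
ΣF_y = 0: P_y + 9.94231 − 20 = 0 → P_y = 10.06 kN.
ΣF_x = 0: no horizontal applied forces, so P_x = 0.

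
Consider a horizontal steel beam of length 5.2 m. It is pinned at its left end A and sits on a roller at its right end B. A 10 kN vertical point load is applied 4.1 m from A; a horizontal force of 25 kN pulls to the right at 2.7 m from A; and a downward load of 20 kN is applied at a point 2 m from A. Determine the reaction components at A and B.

ΣM about A: B_y·5.2 − 10·4.1 − 20·2 = 0 → B_y = 81/5.2 = 15.5769 ≈ 15.58 kN.
ΣF_y = 0: A_y + 15.5769 − 10 − 20 = 0 → A_y = 14.42 kN.
ΣF_x = 0: A_x + 25 = 0 → A_x = -25.00 kN.

A_x = -25.00 kN, A_y = 14.42 kN, B_y = 15.58 kN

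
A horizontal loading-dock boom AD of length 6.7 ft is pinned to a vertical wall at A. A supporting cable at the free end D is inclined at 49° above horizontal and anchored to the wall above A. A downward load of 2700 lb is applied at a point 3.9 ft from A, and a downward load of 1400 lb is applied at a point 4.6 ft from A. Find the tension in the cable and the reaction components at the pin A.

ΣM about A: T·sin49°·6.7 − 2700·3.9 − 1400·4.6 = 0 → T = 16970/(6.7·0.75471) = 3356.04 ≈ 3356 lb.
ΣF_x = 0: A_x − T·cos49° = 0 → A_x = 3356.04 × 0.656059 = 2202 lb.
ΣF_y = 0: A_y + T·sin49° − 2700 − 1400 = 0 → A_y = 4100 − 3356.04 × 0.75471 = 1567 lb.

T = 3356 lb, A_x = 2202 lb, A_y = 1567 lb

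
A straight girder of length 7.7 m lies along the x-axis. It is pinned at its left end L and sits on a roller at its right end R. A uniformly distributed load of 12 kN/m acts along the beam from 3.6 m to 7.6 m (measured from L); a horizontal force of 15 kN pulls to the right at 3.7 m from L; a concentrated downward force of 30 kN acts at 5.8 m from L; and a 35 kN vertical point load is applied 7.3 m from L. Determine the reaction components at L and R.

Resultant of the distributed load: 12 × 4 = 48 kN at 5.6 m from L.
Taking moments about L: R_y·7.7 − (12·4)·5.6 − 30·5.8 − 35·7.3 = 0 → R_y = 698.3/7.7 = 90.6883 ≈ 90.69 kN.
ΣF_y = 0: L_y + 90.6883 − 12·4 − 30 − 35 = 0 → L_y = 22.31 kN.
ΣF_x = 0: L_x + 15 = 0 → L_x = -15.00 kN.

L_x = -15.00 kN, L_y = 22.31 kN, R_y = 90.69 kN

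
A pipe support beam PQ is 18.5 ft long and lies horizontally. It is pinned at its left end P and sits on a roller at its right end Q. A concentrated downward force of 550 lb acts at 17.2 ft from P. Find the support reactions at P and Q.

Moments about P: Q_y·18.5 − 550·17.2 = 0 → Q_y = 9460/18.5 = 511.351 ≈ 511.4 lb.
ΣF_y = 0: P_y + 511.351 − 550 = 0 → P_y = 38.65 lb.
ΣF_x = 0: no horizontal applied forces, so P_x = 0.

P_x = 0, P_y = 38.65 lb, Q_y = 511.4 lb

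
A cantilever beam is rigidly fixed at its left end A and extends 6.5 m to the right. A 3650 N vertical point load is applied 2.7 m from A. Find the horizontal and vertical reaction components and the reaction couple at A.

A_x = 0, A_y = 3650 N, M_A = 9855 N·m

ΣF_x = 0: A_x = 0.
ΣF_y = 0: A_y − 3650 = 0 → A_y = 3650 N.
ΣM about A: M_A − 3650·2.7 = 0 → M_A = 9855 N·m.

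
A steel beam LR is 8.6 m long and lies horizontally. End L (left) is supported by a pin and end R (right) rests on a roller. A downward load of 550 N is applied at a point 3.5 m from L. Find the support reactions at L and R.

L_x = 0, L_y = 326.2 N, R_y = 223.8 N

Taking moments about L: R_y·8.6 − 550·3.5 = 0 → R_y = 1925/8.6 = 223.837 ≈ 223.8 N.
ΣF_y = 0: L_y + 223.837 − 550 = 0 → L_y = 326.2 N.
ΣF_x = 0: no horizontal applied forces, so L_x = 0.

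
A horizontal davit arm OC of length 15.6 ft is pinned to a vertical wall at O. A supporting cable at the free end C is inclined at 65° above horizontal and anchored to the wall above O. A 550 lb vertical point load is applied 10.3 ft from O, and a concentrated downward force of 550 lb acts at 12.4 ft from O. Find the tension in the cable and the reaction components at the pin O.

ΣM about O: T·sin65°·15.6 − 550·10.3 − 550·12.4 = 0 → T = 12485/(15.6·0.906308) = 883.056 ≈ 883.1 lb.
ΣF_x = 0: O_x − T·cos65° = 0 → O_x = 883.056 × 0.422618 = 373.2 lb.
ΣF_y = 0: O_y + T·sin65° − 550 − 550 = 0 → O_y = 1100 − 883.056 × 0.906308 = 299.7 lb.

T = 883.1 lb, O_x = 373.2 lb, O_y = 299.7 lb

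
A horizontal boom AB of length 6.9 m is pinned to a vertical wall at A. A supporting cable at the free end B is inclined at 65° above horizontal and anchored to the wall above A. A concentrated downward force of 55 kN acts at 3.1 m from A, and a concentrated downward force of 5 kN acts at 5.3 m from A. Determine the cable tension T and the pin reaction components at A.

T = 31.50 kN, A_x = 13.31 kN, A_y = 31.45 kN

ΣM about A: T·sin65°·6.9 − 55·3.1 − 5·5.3 = 0 → T = 197/(6.9·0.906308) = 31.5022 ≈ 31.50 kN.
ΣF_x = 0: A_x − T·cos65° = 0 → A_x = 31.5022 × 0.422618 = 13.31 kN.
ΣF_y = 0: A_y + T·sin65° − 55 − 5 = 0 → A_y = 60 − 31.5022 × 0.906308 = 31.45 kN.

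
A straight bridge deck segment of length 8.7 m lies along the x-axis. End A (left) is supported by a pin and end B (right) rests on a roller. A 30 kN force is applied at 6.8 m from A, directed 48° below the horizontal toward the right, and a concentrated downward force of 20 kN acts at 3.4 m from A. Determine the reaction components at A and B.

A_x = -20.07 kN, A_y = 17.05 kN, B_y = 25.24 kN

ΣM about A: B_y·8.7 − 30·sin48°·6.8 − 20·3.4 = 0 → B_y = 219.602/8.7 = 25.2416 ≈ 25.24 kN.
ΣF_y = 0: A_y + 25.2416 − 30·sin48° − 20 = 0 → A_y = 17.05 kN.
ΣF_x = 0: A_x + 30·cos48° = 0 → A_x = -20.07 kN.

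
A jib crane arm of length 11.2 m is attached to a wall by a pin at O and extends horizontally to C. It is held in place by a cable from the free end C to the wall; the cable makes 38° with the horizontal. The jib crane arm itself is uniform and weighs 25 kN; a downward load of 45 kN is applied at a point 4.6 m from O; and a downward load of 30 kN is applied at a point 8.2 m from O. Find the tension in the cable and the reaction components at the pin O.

ΣM about O: T·sin38°·11.2 − 25·5.6 − 45·4.6 − 30·8.2 = 0 → T = 593/(11.2·0.615661) = 85.9993 ≈ 86.00 kN.
ΣF_x = 0: O_x − T·cos38° = 0 → O_x = 85.9993 × 0.788011 = 67.77 kN.
ΣF_y = 0: O_y + T·sin38° − 25 − 45 − 30 = 0 → O_y = 100 − 85.9993 × 0.615661 = 47.05 kN.

T = 86.00 kN, O_x = 67.77 kN, O_y = 47.05 kN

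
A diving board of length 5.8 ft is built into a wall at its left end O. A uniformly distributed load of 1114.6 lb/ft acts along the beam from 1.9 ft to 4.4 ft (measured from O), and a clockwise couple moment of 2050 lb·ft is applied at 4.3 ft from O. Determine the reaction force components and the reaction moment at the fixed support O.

Resultant of the distributed load: 1114.6 × 2.5 = 2786.5 lb at 3.15 ft from O.
ΣF_x = 0: O_x = 0.
ΣF_y = 0: O_y − 1114.6·2.5 = 0 → O_y = 2787 lb.
ΣM about O: M_O − (1114.6·2.5)·3.15 − 2050 = 0 → M_O = 10830 lb·ft.

O_x = 0, O_y = 2787 lb, M_O = 10830 lb·ft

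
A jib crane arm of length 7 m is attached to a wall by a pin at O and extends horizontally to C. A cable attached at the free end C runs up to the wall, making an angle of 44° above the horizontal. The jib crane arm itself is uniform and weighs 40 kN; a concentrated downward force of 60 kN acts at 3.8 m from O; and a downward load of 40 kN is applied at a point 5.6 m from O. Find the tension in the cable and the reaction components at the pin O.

T = 121.7 kN, O_x = 87.58 kN, O_y = 55.43 kN

ΣM about O: T·sin44°·7 − 40·3.5 − 60·3.8 − 40·5.6 = 0 → T = 592/(7·0.694658) = 121.745 ≈ 121.7 kN.
ΣF_x = 0: O_x − T·cos44° = 0 → O_x = 121.745 × 0.71934 = 87.58 kN.
ΣF_y = 0: O_y + T·sin44° − 40 − 60 − 40 = 0 → O_y = 140 − 121.745 × 0.694658 = 55.43 kN.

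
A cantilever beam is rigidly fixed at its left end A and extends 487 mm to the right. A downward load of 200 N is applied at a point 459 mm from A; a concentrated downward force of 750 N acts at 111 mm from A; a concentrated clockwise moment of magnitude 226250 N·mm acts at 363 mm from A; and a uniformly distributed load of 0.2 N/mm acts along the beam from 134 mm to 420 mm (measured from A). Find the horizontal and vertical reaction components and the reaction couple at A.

Resultant of the distributed load: 0.2 × 286 = 57.2 N at 277 mm from A.
ΣF_x = 0: A_x = 0.
ΣF_y = 0: A_y − 200 − 750 − 0.2·286 = 0 → A_y = 1007 N.
ΣM about A: M_A − 200·459 − 750·111 − 226250 − (0.2·286)·277 = 0 → M_A = 417100 N·mm.

A_x = 0, A_y = 1007 N, M_A = 417100 N·mm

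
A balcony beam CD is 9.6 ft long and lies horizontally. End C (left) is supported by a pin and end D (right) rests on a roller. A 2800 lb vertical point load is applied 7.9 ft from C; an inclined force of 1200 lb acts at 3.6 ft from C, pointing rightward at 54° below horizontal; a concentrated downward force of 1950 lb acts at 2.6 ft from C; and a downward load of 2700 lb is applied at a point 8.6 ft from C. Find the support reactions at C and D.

C_x = -705.3 lb, C_y = 2806 lb, D_y = 5615 lb

Taking moments about C: D_y·9.6 − 2800·7.9 − 1200·sin54°·3.6 − 1950·2.6 − 2700·8.6 = 0 → D_y = 53905/9.6 = 5615.1 ≈ 5615 lb.
ΣF_y = 0: C_y + 5615.1 − 2800 − 1200·sin54° − 1950 − 2700 = 0 → C_y = 2806 lb.
ΣF_x = 0: C_x + 1200·cos54° = 0 → C_x = -705.3 lb.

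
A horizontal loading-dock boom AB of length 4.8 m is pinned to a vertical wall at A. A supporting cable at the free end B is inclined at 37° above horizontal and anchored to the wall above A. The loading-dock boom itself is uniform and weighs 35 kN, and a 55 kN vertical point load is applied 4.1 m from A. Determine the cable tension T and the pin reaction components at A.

ΣM about A: T·sin37°·4.8 − 35·2.4 − 55·4.1 = 0 → T = 309.5/(4.8·0.601815) = 107.141 ≈ 107.1 kN.
ΣF_x = 0: A_x − T·cos37° = 0 → A_x = 107.141 × 0.798636 = 85.57 kN.
ΣF_y = 0: A_y + T·sin37° − 35 − 55 = 0 → A_y = 90 − 107.141 × 0.601815 = 25.52 kN.

T = 107.1 kN, A_x = 85.57 kN, A_y = 25.52 kN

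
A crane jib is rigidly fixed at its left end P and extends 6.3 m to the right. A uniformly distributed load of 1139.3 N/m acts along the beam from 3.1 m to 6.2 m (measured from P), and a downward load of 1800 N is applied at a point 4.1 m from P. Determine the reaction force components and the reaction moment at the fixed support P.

Resultant of the distributed load: 1139.3 × 3.1 = 3531.83 N at 4.65 m from P.
ΣF_x = 0: P_x = 0.
ΣF_y = 0: P_y − 1139.3·3.1 − 1800 = 0 → P_y = 5332 N.
ΣM about P: M_P − (1139.3·3.1)·4.65 − 1800·4.1 = 0 → M_P = 23800 N·m.

P_x = 0, P_y = 5332 N, M_P = 23800 N·m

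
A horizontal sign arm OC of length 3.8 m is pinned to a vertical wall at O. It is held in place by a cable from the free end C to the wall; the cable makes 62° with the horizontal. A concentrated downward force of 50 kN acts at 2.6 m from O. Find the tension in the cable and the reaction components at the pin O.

ΣM about O: T·sin62°·3.8 − 50·2.6 = 0 → T = 130/(3.8·0.882948) = 38.7458 ≈ 38.75 kN.
ΣF_x = 0: O_x − T·cos62° = 0 → O_x = 38.7458 × 0.469472 = 18.19 kN.
ΣF_y = 0: O_y + T·sin62° − 50 = 0 → O_y = 50 − 38.7458 × 0.882948 = 15.79 kN.

T = 38.75 kN, O_x = 18.19 kN, O_y = 15.79 kN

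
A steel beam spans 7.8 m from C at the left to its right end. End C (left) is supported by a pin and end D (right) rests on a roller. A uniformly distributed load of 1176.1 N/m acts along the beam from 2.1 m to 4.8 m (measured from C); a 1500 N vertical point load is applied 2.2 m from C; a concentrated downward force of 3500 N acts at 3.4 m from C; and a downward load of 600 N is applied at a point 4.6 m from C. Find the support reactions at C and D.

C_x = 0, C_y = 5068 N, D_y = 3707 N

Resultant of the distributed load: 1176.1 × 2.7 = 3175.47 N at 3.45 m from C.
Taking moments about C: D_y·7.8 − (1176.1·2.7)·3.45 − 1500·2.2 − 3500·3.4 − 600·4.6 = 0 → D_y = 28915.3715/7.8 = 3707.1 ≈ 3707 N.
ΣF_y = 0: C_y + 3707.1 − 1176.1·2.7 − 1500 − 3500 − 600 = 0 → C_y = 5068 N.
ΣF_x = 0: no horizontal applied forces, so C_x = 0.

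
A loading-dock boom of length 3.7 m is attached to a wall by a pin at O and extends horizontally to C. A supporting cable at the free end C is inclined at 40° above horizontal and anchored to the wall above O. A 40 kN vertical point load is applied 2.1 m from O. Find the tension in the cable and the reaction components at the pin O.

T = 35.32 kN, O_x = 27.06 kN, O_y = 17.30 kN

ΣM about O: T·sin40°·3.7 − 40·2.1 = 0 → T = 84/(3.7·0.642788) = 35.3191 ≈ 35.32 kN.
ΣF_x = 0: O_x − T·cos40° = 0 → O_x = 35.3191 × 0.766044 = 27.06 kN.
ΣF_y = 0: O_y + T·sin40° − 40 = 0 → O_y = 40 − 35.3191 × 0.642788 = 17.30 kN.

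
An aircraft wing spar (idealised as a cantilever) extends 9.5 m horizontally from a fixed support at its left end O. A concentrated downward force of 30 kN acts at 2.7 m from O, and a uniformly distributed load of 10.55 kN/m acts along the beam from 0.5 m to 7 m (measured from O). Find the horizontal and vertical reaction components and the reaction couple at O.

O_x = 0, O_y = 98.58 kN, M_O = 338.2 kN·m

Resultant of the distributed load: 10.55 × 6.5 = 68.575 kN at 3.75 m from O.
ΣF_x = 0: O_x = 0.
ΣF_y = 0: O_y − 30 − 10.55·6.5 = 0 → O_y = 98.58 kN.
ΣM about O: M_O − 30·2.7 − (10.55·6.5)·3.75 = 0 → M_O = 338.2 kN·m.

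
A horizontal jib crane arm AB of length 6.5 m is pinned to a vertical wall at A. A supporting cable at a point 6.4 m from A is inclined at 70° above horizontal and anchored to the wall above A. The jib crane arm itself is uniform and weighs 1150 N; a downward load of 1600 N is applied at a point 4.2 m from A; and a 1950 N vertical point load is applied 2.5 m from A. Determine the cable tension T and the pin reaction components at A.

T = 2549 N, A_x = 872.0 N, A_y = 2304 N

ΣM about A: T·sin70°·6.4 − 1150·3.25 − 1600·4.2 − 1950·2.5 = 0 → T = 15332.5/(6.4·0.939693) = 2549.45 ≈ 2549 N.
ΣF_x = 0: A_x − T·cos70° = 0 → A_x = 2549.45 × 0.34202 = 872.0 N.
ΣF_y = 0: A_y + T·sin70° − 1150 − 1600 − 1950 = 0 → A_y = 4700 − 2549.45 × 0.939693 = 2304 N.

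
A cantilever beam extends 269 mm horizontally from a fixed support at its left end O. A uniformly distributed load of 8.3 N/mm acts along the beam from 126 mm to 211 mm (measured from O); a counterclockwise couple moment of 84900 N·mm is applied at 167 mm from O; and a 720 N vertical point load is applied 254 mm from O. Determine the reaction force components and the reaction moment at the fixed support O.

O_x = 0, O_y = 1426 N, M_O = 216900 N·mm

Resultant of the distributed load: 8.3 × 85 = 705.5 N at 168.5 mm from O.
ΣF_x = 0: O_x = 0.
ΣF_y = 0: O_y − 8.3·85 − 720 = 0 → O_y = 1426 N.
ΣM about O: M_O − (8.3·85)·168.5 + 84900 − 720·254 = 0 → M_O = 216900 N·mm.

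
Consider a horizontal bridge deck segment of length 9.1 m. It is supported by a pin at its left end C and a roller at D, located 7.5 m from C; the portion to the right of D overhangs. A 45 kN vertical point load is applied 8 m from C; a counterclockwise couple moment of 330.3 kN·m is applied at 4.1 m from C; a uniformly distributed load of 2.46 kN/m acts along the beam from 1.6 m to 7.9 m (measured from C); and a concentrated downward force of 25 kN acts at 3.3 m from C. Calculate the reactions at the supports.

C_x = 0, C_y = 60.72 kN, D_y = 24.78 kN

Resultant of the distributed load: 2.46 × 6.3 = 15.498 kN at 4.75 m from C.
Moments about C: D_y·7.5 − 45·8 + 330.3 − (2.46·6.3)·4.75 − 25·3.3 = 0 → D_y = 185.8155/7.5 = 24.7754 ≈ 24.78 kN.
ΣF_y = 0: C_y + 24.7754 − 45 − 2.46·6.3 − 25 = 0 → C_y = 60.72 kN.
ΣF_x = 0: no horizontal applied forces, so C_x = 0.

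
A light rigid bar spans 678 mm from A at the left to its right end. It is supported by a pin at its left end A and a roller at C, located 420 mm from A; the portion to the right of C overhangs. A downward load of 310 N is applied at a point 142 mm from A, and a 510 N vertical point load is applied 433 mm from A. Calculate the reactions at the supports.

A_x = 0, A_y = 189.4 N, C_y = 630.6 N

Moments about A: C_y·420 − 310·142 − 510·433 = 0 → C_y = 264850/420 = 630.595 ≈ 630.6 N.
ΣF_y = 0: A_y + 630.595 − 310 − 510 = 0 → A_y = 189.4 N.
ΣF_x = 0: no horizontal applied forces, so A_x = 0.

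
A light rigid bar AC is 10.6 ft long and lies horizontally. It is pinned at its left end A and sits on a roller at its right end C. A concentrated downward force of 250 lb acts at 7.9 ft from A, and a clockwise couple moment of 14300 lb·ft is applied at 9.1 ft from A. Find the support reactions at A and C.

ΣM about A: C_y·10.6 − 250·7.9 − 14300 = 0 → C_y = 16275/10.6 = 1535.38 ≈ 1535 lb.
ΣF_y = 0: A_y + 1535.38 − 250 = 0 → A_y = -1285 lb.
ΣF_x = 0: no horizontal applied forces, so A_x = 0.

A_x = 0, A_y = -1285 lb, C_y = 1535 lb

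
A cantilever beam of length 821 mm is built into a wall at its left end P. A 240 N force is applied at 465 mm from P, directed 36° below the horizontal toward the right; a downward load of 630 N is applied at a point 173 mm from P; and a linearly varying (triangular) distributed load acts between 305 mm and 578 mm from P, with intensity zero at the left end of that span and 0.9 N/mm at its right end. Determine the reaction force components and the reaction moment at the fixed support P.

P_x = -194.2 N, P_y = 893.9 N, M_P = 234400 N·mm

Resultant of the triangular load: ½ × 0.9 × 273 = 122.85 N, acting at 487 mm from P (one-third of the span from the peak).
ΣF_x = 0: P_x + 240·cos36° = 0 → P_x = -194.2 N.
ΣF_y = 0: P_y − 240·sin36° − 630 − ½·0.9·273 = 0 → P_y = 893.9 N.
ΣM about P: M_P − 240·sin36°·465 − 630·173 − (½·0.9·273)·487 = 0 → M_P = 234400 N·mm.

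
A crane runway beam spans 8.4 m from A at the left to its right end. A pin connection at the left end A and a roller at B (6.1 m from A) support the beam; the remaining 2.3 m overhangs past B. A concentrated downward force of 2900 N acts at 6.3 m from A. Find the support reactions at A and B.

Taking moments about A: B_y·6.1 − 2900·6.3 = 0 → B_y = 18270/6.1 = 2995.08 ≈ 2995 N.
ΣF_y = 0: A_y + 2995.08 − 2900 = 0 → A_y = -95.08 N.
ΣF_x = 0: no horizontal applied forces, so A_x = 0.

A_x = 0, A_y = -95.08 N, B_y = 2995 N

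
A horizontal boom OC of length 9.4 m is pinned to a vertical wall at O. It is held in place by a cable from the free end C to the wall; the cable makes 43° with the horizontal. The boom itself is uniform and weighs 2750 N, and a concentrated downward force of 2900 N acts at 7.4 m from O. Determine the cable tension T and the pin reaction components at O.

T = 5364 N, O_x = 3923 N, O_y = 1992 N

ΣM about O: T·sin43°·9.4 − 2750·4.7 − 2900·7.4 = 0 → T = 34385/(9.4·0.681998) = 5363.62 ≈ 5364 N.
ΣF_x = 0: O_x − T·cos43° = 0 → O_x = 5363.62 × 0.731354 = 3923 N.
ΣF_y = 0: O_y + T·sin43° − 2750 − 2900 = 0 → O_y = 5650 − 5363.62 × 0.681998 = 1992 N.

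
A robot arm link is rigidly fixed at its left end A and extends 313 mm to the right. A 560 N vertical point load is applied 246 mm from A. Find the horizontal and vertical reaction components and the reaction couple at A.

ΣF_x = 0: A_x = 0.
ΣF_y = 0: A_y − 560 = 0 → A_y = 560.0 N.
ΣM about A: M_A − 560·246 = 0 → M_A = 137800 N·mm.

A_x = 0, A_y = 560.0 N, M_A = 137800 N·mm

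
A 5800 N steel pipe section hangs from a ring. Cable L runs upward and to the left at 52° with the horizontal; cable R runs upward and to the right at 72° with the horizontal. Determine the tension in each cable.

T_L = 2162 N, T_R = 4307 N

ΣF_x = 0: −T_L·cos52° + T_R·cos72° = 0 → T_R = 1.99232·T_L.
ΣF_y = 0: T_L·sin52° + T_R·sin72° = 5800.
Substitute: T_L·(0.788011 + 1.99232·0.951057) = 5800 → T_L = 2161.9 ≈ 2162 N.
Then T_R = 1.99232 × 2161.9 = 4307 N.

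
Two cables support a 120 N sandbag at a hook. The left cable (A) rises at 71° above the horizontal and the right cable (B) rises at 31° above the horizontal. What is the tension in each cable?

T_A = 105.2 N, T_B = 39.94 N

ΣF_x = 0: −T_A·cos71° + T_B·cos31° = 0 → T_B = 0.379819·T_A.
ΣF_y = 0: T_A·sin71° + T_B·sin31° = 120.
Substitute: T_A·(0.945519 + 0.379819·0.515038) = 120 → T_A = 105.158 ≈ 105.2 N.
Then T_B = 0.379819 × 105.158 = 39.94 N.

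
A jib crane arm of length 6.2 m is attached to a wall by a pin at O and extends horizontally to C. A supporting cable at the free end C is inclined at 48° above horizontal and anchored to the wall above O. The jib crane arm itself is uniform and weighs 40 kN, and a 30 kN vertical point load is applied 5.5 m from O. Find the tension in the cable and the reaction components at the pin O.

T = 62.72 kN, O_x = 41.97 kN, O_y = 23.39 kN

ΣM about O: T·sin48°·6.2 − 40·3.1 − 30·5.5 = 0 → T = 289/(6.2·0.743145) = 62.7238 ≈ 62.72 kN.
ΣF_x = 0: O_x − T·cos48° = 0 → O_x = 62.7238 × 0.669131 = 41.97 kN.
ΣF_y = 0: O_y + T·sin48° − 40 − 30 = 0 → O_y = 70 − 62.7238 × 0.743145 = 23.39 kN.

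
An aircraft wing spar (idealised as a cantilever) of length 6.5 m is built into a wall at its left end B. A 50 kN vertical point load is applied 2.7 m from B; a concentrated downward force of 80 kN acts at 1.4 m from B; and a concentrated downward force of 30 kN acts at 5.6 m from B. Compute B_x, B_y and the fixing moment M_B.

ΣF_x = 0: B_x = 0.
ΣF_y = 0: B_y − 50 − 80 − 30 = 0 → B_y = 160.0 kN.
ΣM about B: M_B − 50·2.7 − 80·1.4 − 30·5.6 = 0 → M_B = 415.0 kN·m.

B_x = 0, B_y = 160.0 kN, M_B = 415.0 kN·m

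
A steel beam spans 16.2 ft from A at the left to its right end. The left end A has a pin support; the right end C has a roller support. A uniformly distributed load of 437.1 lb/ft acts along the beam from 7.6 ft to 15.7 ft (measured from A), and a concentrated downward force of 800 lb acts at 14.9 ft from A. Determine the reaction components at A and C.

A_x = 0, A_y = 1059 lb, C_y = 3282 lb

Resultant of the distributed load: 437.1 × 8.1 = 3540.51 lb at 11.65 ft from A.
Taking moments about A: C_y·16.2 − (437.1·8.1)·11.65 − 800·14.9 = 0 → C_y = 53166.9415/16.2 = 3281.91 ≈ 3282 lb.
ΣF_y = 0: A_y + 3281.91 − 437.1·8.1 − 800 = 0 → A_y = 1059 lb.
ΣF_x = 0: no horizontal applied forces, so A_x = 0.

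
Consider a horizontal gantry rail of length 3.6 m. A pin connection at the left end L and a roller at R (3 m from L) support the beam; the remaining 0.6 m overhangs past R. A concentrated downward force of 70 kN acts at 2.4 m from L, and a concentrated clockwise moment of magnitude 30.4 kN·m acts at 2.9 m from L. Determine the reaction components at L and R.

L_x = 0, L_y = 3.867 kN, R_y = 66.13 kN

Moments about L: R_y·3 − 70·2.4 − 30.4 = 0 → R_y = 198.4/3 = 66.1333 ≈ 66.13 kN.
ΣF_y = 0: L_y + 66.1333 − 70 = 0 → L_y = 3.867 kN.
ΣF_x = 0: no horizontal applied forces, so L_x = 0.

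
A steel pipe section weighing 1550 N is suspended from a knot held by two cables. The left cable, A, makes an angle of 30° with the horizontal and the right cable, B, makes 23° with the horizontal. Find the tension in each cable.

ΣF_x = 0: −T_A·cos30° + T_B·cos23° = 0 → T_B = 0.940816·T_A.
ΣF_y = 0: T_A·sin30° + T_B·sin23° = 1550.
Substitute: T_A·(0.5 + 0.940816·0.390731) = 1550 → T_A = 1786.53 ≈ 1787 N.
Then T_B = 0.940816 × 1786.53 = 1681 N.

T_A = 1787 N, T_B = 1681 N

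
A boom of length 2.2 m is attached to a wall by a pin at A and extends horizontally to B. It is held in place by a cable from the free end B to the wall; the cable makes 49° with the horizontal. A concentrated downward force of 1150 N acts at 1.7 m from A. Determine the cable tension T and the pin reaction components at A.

ΣM about A: T·sin49°·2.2 − 1150·1.7 = 0 → T = 1955/(2.2·0.75471) = 1177.45 ≈ 1177 N.
ΣF_x = 0: A_x − T·cos49° = 0 → A_x = 1177.45 × 0.656059 = 772.5 N.
ΣF_y = 0: A_y + T·sin49° − 1150 = 0 → A_y = 1150 − 1177.45 × 0.75471 = 261.4 N.

T = 1177 N, A_x = 772.5 N, A_y = 261.4 N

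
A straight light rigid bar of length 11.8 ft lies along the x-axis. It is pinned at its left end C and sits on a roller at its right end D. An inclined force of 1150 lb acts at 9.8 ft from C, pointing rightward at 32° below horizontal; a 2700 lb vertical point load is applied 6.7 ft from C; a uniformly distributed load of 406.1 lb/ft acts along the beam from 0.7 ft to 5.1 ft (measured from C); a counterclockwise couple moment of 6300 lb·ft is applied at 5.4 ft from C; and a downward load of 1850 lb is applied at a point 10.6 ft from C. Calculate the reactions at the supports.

C_x = -975.3 lb, C_y = 3340 lb, D_y = 3606 lb

Resultant of the distributed load: 406.1 × 4.4 = 1786.84 lb at 2.9 ft from C.
Moments about C: D_y·11.8 − 1150·sin32°·9.8 − 2700·6.7 − (406.1·4.4)·2.9 + 6300 − 1850·10.6 = 0 → D_y = 42554/11.8 = 3606.27 ≈ 3606 lb.
ΣF_y = 0: C_y + 3606.27 − 1150·sin32° − 2700 − 406.1·4.4 − 1850 = 0 → C_y = 3340 lb.
ΣF_x = 0: C_x + 1150·cos32° = 0 → C_x = -975.3 lb.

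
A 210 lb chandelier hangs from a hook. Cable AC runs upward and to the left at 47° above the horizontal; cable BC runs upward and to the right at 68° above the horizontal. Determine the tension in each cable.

ΣF_x = 0: −T_AC·cos47° + T_BC·cos68° = 0 → T_BC = 1.82057·T_AC.
ΣF_y = 0: T_AC·sin47° + T_BC·sin68° = 210.
Substitute: T_AC·(0.731354 + 1.82057·0.927184) = 210 → T_AC = 86.7999 ≈ 86.80 lb.
Then T_BC = 1.82057 × 86.7999 = 158.0 lb.

T_AC = 86.80 lb, T_BC = 158.0 lb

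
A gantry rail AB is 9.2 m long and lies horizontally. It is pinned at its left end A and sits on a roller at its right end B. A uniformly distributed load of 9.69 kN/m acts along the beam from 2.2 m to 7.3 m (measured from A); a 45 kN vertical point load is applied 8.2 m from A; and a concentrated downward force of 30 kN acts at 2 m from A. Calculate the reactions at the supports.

A_x = 0, A_y = 52.27 kN, B_y = 72.15 kN

Resultant of the distributed load: 9.69 × 5.1 = 49.419 kN at 4.75 m from A.
Taking moments about A: B_y·9.2 − (9.69·5.1)·4.75 − 45·8.2 − 30·2 = 0 → B_y = 663.74025/9.2 = 72.1457 ≈ 72.15 kN.
ΣF_y = 0: A_y + 72.1457 − 9.69·5.1 − 45 − 30 = 0 → A_y = 52.27 kN.
ΣF_x = 0: no horizontal applied forces, so A_x = 0.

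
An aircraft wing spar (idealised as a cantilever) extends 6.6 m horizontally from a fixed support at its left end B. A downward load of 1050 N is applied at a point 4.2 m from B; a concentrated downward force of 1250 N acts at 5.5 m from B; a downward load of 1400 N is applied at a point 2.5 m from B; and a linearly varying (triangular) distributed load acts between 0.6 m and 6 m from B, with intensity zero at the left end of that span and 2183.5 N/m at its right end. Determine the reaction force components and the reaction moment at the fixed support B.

B_x = 0, B_y = 9595 N, M_B = 39550 N·m

Resultant of the triangular load: ½ × 2183.5 × 5.4 = 5895.45 N, acting at 4.2 m from B (one-third of the span from the peak).
ΣF_x = 0: B_x = 0.
ΣF_y = 0: B_y − 1050 − 1250 − 1400 − ½·2183.5·5.4 = 0 → B_y = 9595 N.
ΣM about B: M_B − 1050·4.2 − 1250·5.5 − 1400·2.5 − (½·2183.5·5.4)·4.2 = 0 → M_B = 39550 N·m.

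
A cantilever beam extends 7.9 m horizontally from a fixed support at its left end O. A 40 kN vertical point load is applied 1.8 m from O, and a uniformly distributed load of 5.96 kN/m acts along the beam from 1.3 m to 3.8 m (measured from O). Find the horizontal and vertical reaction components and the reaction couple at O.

O_x = 0, O_y = 54.90 kN, M_O = 110.0 kN·m

Resultant of the distributed load: 5.96 × 2.5 = 14.9 kN at 2.55 m from O.
ΣF_x = 0: O_x = 0.
ΣF_y = 0: O_y − 40 − 5.96·2.5 = 0 → O_y = 54.90 kN.
ΣM about O: M_O − 40·1.8 − (5.96·2.5)·2.55 = 0 → M_O = 110.0 kN·m.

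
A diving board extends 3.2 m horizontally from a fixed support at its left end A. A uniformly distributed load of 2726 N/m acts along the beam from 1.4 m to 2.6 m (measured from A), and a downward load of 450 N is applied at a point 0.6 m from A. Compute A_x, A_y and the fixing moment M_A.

A_x = 0, A_y = 3721 N, M_A = 6812 N·m

Resultant of the distributed load: 2726 × 1.2 = 3271.2 N at 2 m from A.
ΣF_x = 0: A_x = 0.
ΣF_y = 0: A_y − 2726·1.2 − 450 = 0 → A_y = 3721 N.
ΣM about A: M_A − (2726·1.2)·2 − 450·0.6 = 0 → M_A = 6812 N·m.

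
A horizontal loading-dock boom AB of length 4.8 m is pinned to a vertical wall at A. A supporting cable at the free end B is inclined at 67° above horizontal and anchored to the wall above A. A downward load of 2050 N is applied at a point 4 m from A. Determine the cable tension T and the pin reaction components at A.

ΣM about A: T·sin67°·4.8 − 2050·4 = 0 → T = 8200/(4.8·0.920505) = 1855.87 ≈ 1856 N.
ΣF_x = 0: A_x − T·cos67° = 0 → A_x = 1855.87 × 0.390731 = 725.1 N.
ΣF_y = 0: A_y + T·sin67° − 2050 = 0 → A_y = 2050 − 1855.87 × 0.920505 = 341.7 N.

T = 1856 N, A_x = 725.1 N, A_y = 341.7 N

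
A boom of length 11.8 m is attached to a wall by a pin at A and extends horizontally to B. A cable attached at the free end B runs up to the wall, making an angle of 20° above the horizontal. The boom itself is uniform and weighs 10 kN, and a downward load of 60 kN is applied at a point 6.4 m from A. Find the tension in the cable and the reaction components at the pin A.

T = 109.8 kN, A_x = 103.1 kN, A_y = 32.46 kN

ΣM about A: T·sin20°·11.8 − 10·5.9 − 60·6.4 = 0 → T = 443/(11.8·0.34202) = 109.767 ≈ 109.8 kN.
ΣF_x = 0: A_x − T·cos20° = 0 → A_x = 109.767 × 0.939693 = 103.1 kN.
ΣF_y = 0: A_y + T·sin20° − 10 − 60 = 0 → A_y = 70 − 109.767 × 0.34202 = 32.46 kN.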